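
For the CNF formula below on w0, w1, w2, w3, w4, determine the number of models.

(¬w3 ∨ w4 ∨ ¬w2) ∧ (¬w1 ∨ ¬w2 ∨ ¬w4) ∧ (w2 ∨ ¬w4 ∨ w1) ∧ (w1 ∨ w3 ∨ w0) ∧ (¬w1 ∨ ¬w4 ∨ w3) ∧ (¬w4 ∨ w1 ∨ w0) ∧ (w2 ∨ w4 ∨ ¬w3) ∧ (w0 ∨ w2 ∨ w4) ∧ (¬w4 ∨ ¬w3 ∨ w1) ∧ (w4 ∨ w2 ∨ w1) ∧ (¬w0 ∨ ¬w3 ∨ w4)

7

There are 2^5 = 32 truth assignments over (w0, w1, w2, w3, w4).
Split on w3. With w3 = True, the clauses containing w3 are satisfied and ¬w3 drops from the rest; 2 of the 2^4 = 16 assignments to the other variables satisfy what remains.
With w3 = False, by the same count on the reduced clause set, 5 assignments work.
(One model: w0=F, w1=T, w2=F, w3=T, w4=T.)
Total: 2 + 5 = 7.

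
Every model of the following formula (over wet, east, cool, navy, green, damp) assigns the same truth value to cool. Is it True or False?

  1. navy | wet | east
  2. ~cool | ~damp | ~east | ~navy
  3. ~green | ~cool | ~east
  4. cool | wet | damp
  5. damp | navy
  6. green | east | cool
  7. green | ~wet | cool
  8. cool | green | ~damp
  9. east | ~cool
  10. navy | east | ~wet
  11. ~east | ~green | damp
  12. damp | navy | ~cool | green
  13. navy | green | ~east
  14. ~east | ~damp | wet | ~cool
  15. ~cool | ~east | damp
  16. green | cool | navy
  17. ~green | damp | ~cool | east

False

Suppose cool = 1.
The clause (east) is unit, so east = 1.
The clause (~green) is unit, so green = 0.
The clause (navy) is unit, so navy = 1.
The clause (~damp) is unit, so damp = 0.
Now (damp) is unsatisfied and unit — conflict.
So every satisfying assignment has cool = False.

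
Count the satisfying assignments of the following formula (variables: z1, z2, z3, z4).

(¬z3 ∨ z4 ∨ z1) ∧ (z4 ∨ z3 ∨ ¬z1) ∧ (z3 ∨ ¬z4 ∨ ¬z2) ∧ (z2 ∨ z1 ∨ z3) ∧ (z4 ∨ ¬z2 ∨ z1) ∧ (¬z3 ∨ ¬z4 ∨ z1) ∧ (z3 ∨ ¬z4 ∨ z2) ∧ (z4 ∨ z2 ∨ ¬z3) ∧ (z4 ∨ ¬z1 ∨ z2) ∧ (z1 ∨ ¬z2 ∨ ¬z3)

3

There are 2^4 = 16 truth assignments over (z1, z2, z3, z4).
Check each against the 10 clauses (columns in the order z1, z2, z3, z4):
  F F F F  ✗ fails (z2 ∨ z1 ∨ z3)
  F F F T  ✗ fails (z2 ∨ z1 ∨ z3)
  F F T F  ✗ fails (¬z3 ∨ z4 ∨ z1)
  F F T T  ✗ fails (¬z3 ∨ ¬z4 ∨ z1)
  F T F F  ✗ fails (z4 ∨ ¬z2 ∨ z1)
  F T F T  ✗ fails (z3 ∨ ¬z4 ∨ ¬z2)
  F T T F  ✗ fails (¬z3 ∨ z4 ∨ z1)
  F T T T  ✗ fails (¬z3 ∨ ¬z4 ∨ z1)
  T F F F  ✗ fails (z4 ∨ z3 ∨ ¬z1)
  T F F T  ✗ fails (z3 ∨ ¬z4 ∨ z2)
  T F T F  ✗ fails (z4 ∨ z2 ∨ ¬z3)
  T F T T  ✓ satisfies all
  T T F F  ✗ fails (z4 ∨ z3 ∨ ¬z1)
  T T F T  ✗ fails (z3 ∨ ¬z4 ∨ ¬z2)
  T T T F  ✓ satisfies all
  T T T T  ✓ satisfies all
3 of the 16 rows are models.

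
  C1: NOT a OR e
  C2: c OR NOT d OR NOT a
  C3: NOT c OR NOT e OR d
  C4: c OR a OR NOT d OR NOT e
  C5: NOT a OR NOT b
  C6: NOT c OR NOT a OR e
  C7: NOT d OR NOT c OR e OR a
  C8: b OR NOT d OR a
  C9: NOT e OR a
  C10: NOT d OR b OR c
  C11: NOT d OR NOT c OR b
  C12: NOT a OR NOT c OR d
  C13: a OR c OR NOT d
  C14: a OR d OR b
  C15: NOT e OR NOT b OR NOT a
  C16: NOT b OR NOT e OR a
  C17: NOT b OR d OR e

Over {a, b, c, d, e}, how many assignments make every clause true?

1

There are 2^5 = 32 truth assignments over (a, b, c, d, e).
Split on a. With a = true, the clauses containing a are satisfied and NOT a drops from the rest; 1 of the 2^4 = 16 assignments to the other variables satisfy what remains.
With a = false, by the same count on the reduced clause set, 0 assignments work.
(One model: a=T, b=F, c=F, d=F, e=T.)
Total: 1 + 0 = 1.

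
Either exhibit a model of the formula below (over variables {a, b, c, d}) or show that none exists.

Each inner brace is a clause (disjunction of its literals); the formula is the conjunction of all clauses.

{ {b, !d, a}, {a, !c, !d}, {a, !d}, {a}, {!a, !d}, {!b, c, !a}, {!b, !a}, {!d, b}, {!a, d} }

UNSATISFIABLE

From the singleton clause (a), a = true.
From the singleton clause (!d), d = false.
But (d) is also a unit clause — contradiction.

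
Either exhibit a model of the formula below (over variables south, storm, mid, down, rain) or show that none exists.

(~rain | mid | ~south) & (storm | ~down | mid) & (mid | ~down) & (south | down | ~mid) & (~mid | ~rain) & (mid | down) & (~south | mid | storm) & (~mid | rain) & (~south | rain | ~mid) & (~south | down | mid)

Suppose mid = 1.
(~rain) alone gives rain = 0.
Now (rain) is unsatisfied and unit — conflict.
Backtrack on mid: now try mid = 0.
(~down) alone gives down = 0.
Now (down) is unsatisfied and unit — conflict.
Neither mid = 1 nor mid = 0 works.

UNSATISFIABLE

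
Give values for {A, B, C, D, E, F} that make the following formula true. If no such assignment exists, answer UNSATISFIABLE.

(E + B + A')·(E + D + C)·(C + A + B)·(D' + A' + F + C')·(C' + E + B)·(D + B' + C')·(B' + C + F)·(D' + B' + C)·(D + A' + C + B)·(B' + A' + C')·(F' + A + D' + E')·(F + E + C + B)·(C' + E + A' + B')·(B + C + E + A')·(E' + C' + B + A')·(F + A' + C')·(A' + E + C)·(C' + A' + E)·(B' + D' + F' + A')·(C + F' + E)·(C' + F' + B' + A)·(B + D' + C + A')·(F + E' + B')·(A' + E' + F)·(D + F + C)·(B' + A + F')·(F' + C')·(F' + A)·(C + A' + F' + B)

A ↦ 0; B ↦ 0; C ↦ 1; D ↦ 1; E ↦ 1; F ↦ 0

Try F = 0.
Try B = 0.
Try E = 1.
From the singleton clause (A'), A = 0.
From the singleton clause (C), C = 1.
Every clause is now satisfied; D is unconstrained.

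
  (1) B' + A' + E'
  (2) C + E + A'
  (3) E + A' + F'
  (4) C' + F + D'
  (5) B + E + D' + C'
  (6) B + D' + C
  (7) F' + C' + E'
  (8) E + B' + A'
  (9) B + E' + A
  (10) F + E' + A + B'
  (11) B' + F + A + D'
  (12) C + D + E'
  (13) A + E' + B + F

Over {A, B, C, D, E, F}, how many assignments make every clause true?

There are 2^6 = 64 truth assignments over (A, B, C, D, E, F).
Split on C. With C = 1, the clauses containing C are satisfied and C' drops from the rest; 7 of the 2^5 = 32 assignments to the other variables satisfy what remains.
With C = 0, by the same count on the reduced clause set, 6 assignments work.
(One model: A=F, B=F, C=F, D=F, E=F, F=F.)
Total: 7 + 6 = 13.

13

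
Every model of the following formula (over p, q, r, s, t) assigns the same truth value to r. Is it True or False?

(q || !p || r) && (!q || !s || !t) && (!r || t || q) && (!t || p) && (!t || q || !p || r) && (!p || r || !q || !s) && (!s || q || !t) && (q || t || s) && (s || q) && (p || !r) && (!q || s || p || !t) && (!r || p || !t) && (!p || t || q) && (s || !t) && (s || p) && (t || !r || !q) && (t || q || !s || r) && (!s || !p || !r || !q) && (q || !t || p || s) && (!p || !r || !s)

Suppose r = true.
From the singleton clause (p), p = true.
From the singleton clause (!s), s = false.
From the singleton clause (q), q = true.
From the singleton clause (!t), t = false.
That conflicts with the unit clause (t).
So every satisfying assignment has r = False.

False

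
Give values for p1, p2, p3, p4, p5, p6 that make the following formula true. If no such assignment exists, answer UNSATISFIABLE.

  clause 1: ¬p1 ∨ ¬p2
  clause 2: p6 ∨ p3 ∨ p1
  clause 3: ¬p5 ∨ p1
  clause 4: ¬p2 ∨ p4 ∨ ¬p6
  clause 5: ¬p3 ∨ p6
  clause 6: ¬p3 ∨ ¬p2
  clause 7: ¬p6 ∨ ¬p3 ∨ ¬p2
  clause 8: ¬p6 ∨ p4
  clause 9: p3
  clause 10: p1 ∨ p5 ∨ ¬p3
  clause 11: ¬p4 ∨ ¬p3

(p3) alone gives p3 = True.
(p6) alone gives p6 = True.
(¬p2) alone gives p2 = False.
(p4) alone gives p4 = True.
Now (¬p4) is unsatisfied and unit — conflict.

UNSATISFIABLE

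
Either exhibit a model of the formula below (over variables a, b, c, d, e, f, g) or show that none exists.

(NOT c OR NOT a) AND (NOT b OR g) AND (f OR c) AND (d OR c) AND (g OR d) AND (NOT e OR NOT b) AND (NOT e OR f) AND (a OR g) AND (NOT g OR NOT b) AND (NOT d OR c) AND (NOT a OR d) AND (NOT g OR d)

a: false,  b: false,  c: true,  d: true,  e: false,  f: false,  g: true

Branch on c: set c = true.
(NOT a) alone gives a = false.
(g) alone gives g = true.
(NOT b) alone gives b = false.
(d) alone gives d = true.
Branch on e: set e = false.
All clauses hold; f can take either value.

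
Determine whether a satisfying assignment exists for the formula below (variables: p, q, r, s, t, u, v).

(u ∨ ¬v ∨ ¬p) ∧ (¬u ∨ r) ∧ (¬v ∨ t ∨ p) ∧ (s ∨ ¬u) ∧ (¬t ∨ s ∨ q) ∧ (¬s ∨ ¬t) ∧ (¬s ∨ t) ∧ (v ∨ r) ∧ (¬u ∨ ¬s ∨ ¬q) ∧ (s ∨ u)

No, unsatisfiable

Branch on u: set u = False.
From the singleton clause (s), s = True.
From the singleton clause (¬t), t = False.
Now (t) is unsatisfied and unit — conflict.
Backtrack on u: now try u = True.
From the singleton clause (r), r = True.
From the singleton clause (s), s = True.
From the singleton clause (¬t), t = False.
Now (t) is unsatisfied and unit — conflict.
Either choice for u ends in contradiction.
No assignment satisfies every clause.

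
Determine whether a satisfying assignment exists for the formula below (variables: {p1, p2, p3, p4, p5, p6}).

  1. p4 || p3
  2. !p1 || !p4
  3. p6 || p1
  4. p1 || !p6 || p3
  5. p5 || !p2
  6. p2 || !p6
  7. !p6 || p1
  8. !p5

Yes

The clause (!p5) is unit, so p5 = false.
The clause (!p2) is unit, so p2 = false.
The clause (!p6) is unit, so p6 = false.
The clause (p1) is unit, so p1 = true.
The clause (!p4) is unit, so p4 = false.
The clause (p3) is unit, so p3 = true.
Every clause now holds.
A satisfying assignment: p1 ↦ true,  p2 ↦ false,  p3 ↦ true,  p4 ↦ false,  p5 ↦ false,  p6 ↦ false.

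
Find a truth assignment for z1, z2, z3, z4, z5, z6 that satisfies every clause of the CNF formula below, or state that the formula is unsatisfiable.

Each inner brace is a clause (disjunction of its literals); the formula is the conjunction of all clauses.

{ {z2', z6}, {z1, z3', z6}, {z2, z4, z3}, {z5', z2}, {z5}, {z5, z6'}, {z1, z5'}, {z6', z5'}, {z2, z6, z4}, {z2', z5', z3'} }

UNSATISFIABLE

Unit clause (z5) forces z5 = 1.
Unit clause (z2) forces z2 = 1.
Unit clause (z6) forces z6 = 1.
That conflicts with the unit clause (z6').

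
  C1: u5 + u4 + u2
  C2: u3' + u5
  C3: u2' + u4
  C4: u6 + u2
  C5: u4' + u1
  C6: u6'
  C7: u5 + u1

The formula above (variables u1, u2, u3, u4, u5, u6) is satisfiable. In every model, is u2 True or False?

True

Suppose u2 = 0.
Unit clause (u6) forces u6 = 1.
Now (u6') is unsatisfied and unit — conflict.
So every satisfying assignment has u2 = True.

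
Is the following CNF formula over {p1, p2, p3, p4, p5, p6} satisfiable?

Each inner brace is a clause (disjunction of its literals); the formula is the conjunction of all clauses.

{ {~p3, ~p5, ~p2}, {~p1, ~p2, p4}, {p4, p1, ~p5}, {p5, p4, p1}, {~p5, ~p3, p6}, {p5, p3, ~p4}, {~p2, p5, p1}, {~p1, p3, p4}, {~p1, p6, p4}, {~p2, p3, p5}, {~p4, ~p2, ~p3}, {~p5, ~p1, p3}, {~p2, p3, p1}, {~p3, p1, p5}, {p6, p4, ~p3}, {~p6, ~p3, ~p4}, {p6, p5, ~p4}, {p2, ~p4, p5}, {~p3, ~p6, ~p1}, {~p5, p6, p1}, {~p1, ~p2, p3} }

Branch on p3: set p3 = 0.
Branch on p5: set p5 = 1.
The clause (~p1) is unit, so p1 = 0.
The clause (p4) is unit, so p4 = 1.
The clause (~p2) is unit, so p2 = 0.
The clause (p6) is unit, so p6 = 1.
This assignment satisfies each clause.
A satisfying assignment: p1 ↦ 0,  p2 ↦ 0,  p3 ↦ 0,  p4 ↦ 1,  p5 ↦ 1,  p6 ↦ 1.

Yes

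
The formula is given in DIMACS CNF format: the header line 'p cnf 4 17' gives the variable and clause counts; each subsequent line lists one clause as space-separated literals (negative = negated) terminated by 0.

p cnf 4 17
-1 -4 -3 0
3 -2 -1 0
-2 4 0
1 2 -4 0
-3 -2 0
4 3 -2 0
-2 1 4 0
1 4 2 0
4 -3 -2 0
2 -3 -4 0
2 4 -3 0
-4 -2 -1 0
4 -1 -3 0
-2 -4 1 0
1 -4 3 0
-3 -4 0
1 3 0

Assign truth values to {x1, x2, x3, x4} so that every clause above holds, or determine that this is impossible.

x1: True,  x2: False,  x3: False,  x4: True

Try x2 = False.
Try x1 = True.
Try x4 = True.
Unit clause (¬x3) forces x3 = False.
Every clause now holds.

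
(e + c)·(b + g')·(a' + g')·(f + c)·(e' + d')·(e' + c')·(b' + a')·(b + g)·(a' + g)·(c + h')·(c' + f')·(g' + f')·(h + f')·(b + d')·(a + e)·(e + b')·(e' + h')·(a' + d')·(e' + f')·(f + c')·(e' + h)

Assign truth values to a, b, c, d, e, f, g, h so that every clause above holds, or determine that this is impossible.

Suppose e = 1.
Unit clause (d') forces d = 0.
Unit clause (c') forces c = 0.
Unit clause (f) forces f = 1.
But (f') is also a unit clause — contradiction.
That branch fails; take e = 0 instead.
Unit clause (c) forces c = 1.
Unit clause (f') forces f = 0.
But (f) is also a unit clause — contradiction.
Neither e = 1 nor e = 0 works.

UNSATISFIABLE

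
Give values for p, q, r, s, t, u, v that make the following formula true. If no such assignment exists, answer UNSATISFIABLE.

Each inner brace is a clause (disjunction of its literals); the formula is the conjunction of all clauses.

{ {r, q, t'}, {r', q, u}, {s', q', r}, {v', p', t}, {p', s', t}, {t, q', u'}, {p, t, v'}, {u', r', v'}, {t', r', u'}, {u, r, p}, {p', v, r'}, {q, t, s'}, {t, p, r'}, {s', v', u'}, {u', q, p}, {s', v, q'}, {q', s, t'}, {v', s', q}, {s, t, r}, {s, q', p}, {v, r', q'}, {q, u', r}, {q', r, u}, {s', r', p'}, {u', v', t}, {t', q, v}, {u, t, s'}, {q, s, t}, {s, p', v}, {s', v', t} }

p ↦ 0,  q ↦ 1,  r ↦ 1,  s ↦ 1,  t ↦ 1,  u ↦ 0,  v ↦ 1

Case r = 1:
Case q = 1:
Unit clause (v) forces v = 1.
Unit clause (u') forces u = 0.
Case p = 0:
Unit clause (t) forces t = 1.
Unit clause (s) forces s = 1.
Every clause now holds.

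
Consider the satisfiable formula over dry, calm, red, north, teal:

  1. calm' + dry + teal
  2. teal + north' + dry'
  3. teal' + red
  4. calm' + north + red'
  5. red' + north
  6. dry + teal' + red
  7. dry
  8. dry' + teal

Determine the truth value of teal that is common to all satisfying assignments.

True

Suppose teal = 0.
The clause (dry) is unit, so dry = 1.
But (dry') is also a unit clause — contradiction.
So every satisfying assignment has teal = True.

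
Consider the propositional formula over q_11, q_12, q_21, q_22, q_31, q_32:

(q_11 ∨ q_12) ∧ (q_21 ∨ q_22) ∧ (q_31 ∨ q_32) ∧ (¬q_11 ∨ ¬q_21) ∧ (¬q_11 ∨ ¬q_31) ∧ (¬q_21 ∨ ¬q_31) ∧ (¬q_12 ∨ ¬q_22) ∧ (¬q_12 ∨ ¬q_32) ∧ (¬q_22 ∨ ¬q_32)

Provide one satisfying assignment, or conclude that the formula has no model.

Branch on q_11: set q_11 = True.
From the singleton clause (¬q_21), q_21 = False.
From the singleton clause (q_22), q_22 = True.
From the singleton clause (¬q_31), q_31 = False.
From the singleton clause (q_32), q_32 = True.
That conflicts with the unit clause (¬q_32).
Undo q_11 and try q_11 = False.
From the singleton clause (q_12), q_12 = True.
From the singleton clause (¬q_22), q_22 = False.
From the singleton clause (q_21), q_21 = True.
From the singleton clause (¬q_31), q_31 = False.
From the singleton clause (q_32), q_32 = True.
That conflicts with the unit clause (¬q_32).
Both values of q_11 lead to a conflict.

UNSATISFIABLE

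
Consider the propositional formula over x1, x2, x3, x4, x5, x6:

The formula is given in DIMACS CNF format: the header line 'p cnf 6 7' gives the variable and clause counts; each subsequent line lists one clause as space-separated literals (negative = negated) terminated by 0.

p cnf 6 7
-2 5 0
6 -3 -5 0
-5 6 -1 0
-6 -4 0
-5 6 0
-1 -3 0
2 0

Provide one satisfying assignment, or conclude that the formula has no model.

(x2) alone gives x2 = True.
(x5) alone gives x5 = True.
(x6) alone gives x6 = True.
(¬x4) alone gives x4 = False.
Branch on x1: set x1 = False.
Every clause is now satisfied; x3 is unconstrained.

x1=False,  x2=True,  x3=False,  x4=False,  x5=True,  x6=True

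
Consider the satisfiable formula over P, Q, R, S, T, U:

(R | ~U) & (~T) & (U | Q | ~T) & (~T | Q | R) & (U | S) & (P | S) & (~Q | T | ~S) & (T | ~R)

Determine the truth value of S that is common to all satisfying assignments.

Suppose S = 0.
From the singleton clause (~T), T = 0.
From the singleton clause (U), U = 1.
From the singleton clause (R), R = 1.
Now (~R) is unsatisfied and unit — conflict.
So every satisfying assignment has S = True.

True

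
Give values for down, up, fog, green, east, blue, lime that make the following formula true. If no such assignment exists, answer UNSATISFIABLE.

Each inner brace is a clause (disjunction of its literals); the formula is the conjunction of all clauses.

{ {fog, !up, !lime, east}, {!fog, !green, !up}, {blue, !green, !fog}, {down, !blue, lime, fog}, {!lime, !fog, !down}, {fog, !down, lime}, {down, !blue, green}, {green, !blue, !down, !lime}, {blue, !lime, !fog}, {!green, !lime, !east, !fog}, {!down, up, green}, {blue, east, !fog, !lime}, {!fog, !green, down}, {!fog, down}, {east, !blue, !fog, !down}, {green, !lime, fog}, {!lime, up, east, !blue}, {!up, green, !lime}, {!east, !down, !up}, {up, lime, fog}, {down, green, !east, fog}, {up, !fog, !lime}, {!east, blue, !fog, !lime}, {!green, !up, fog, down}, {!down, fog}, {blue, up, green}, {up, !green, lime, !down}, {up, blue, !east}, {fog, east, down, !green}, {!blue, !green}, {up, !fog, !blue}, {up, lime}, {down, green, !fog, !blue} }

down: true; up: true; fog: true; green: false; east: false; blue: false; lime: false

Suppose fog = true.
(down) alone gives down = true.
(!lime) alone gives lime = false.
(up) alone gives up = true.
(!green) alone gives green = false.
(!east) alone gives east = false.
(!blue) alone gives blue = false.
All clauses are satisfied.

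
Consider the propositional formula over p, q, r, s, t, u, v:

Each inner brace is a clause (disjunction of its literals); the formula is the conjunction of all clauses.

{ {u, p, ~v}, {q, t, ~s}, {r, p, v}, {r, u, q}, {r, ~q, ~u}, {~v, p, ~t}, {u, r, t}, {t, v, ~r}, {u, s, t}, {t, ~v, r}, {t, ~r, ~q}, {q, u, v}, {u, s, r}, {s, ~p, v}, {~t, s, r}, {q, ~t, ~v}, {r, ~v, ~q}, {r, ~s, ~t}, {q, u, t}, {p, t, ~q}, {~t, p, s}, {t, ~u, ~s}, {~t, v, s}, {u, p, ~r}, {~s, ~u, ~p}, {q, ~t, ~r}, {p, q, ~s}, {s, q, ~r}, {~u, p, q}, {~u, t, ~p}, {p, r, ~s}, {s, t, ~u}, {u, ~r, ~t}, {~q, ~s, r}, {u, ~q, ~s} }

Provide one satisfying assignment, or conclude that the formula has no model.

p ↦ 0; q ↦ 1; r ↦ 1; s ↦ 1; t ↦ 1; u ↦ 1; v ↦ 0

Branch on u: set u = 1.
Branch on r: set r = 1.
Branch on t: set t = 1.
(q) alone gives q = 1.
Branch on v: set v = 0.
(s) alone gives s = 1.
(~p) alone gives p = 0.
This assignment satisfies each clause.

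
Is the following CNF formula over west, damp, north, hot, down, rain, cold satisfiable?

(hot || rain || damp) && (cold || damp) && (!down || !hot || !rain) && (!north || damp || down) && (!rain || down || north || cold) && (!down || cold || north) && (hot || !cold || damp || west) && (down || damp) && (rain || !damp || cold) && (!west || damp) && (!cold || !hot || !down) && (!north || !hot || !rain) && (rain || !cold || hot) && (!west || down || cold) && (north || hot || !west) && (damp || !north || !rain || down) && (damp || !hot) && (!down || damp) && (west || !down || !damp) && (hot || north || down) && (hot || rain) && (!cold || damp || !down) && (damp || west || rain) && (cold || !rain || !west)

Case cold = true:
Case down = false:
The clause (damp) is unit, so damp = true.
Case rain = false:
The clause (hot) is unit, so hot = true.
All clauses hold; west, north can take either value.
A satisfying assignment: west: false,  damp: true,  north: true,  hot: true,  down: false,  rain: false,  cold: true.

Yes, satisfiable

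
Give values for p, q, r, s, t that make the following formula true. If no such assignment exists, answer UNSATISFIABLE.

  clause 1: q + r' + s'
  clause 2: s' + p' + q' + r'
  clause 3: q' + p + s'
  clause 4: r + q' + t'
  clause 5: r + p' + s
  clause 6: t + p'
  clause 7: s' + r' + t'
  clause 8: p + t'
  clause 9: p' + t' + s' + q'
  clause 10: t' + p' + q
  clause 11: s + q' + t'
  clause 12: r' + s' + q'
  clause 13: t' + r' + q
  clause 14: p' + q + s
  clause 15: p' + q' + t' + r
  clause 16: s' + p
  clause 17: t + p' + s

Case t = 0:
(p') alone gives p = 0.
(s') alone gives s = 0.
No clause remains; q, r are free.

p: 0; q: 1; r: 1; s: 0; t: 0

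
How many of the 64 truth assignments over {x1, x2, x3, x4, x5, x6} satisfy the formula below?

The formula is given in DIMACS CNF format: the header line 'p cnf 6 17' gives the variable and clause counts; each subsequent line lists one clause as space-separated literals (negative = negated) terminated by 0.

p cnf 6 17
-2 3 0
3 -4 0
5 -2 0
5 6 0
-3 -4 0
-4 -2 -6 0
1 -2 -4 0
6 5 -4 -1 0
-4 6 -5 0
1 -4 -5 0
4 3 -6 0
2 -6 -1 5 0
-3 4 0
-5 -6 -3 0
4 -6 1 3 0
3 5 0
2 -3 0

2

There are 2^6 = 64 truth assignments over (x1, x2, x3, x4, x5, x6).
Split on x6. With x6 = True, the clauses containing x6 are satisfied and ¬x6 drops from the rest; 0 of the 2^5 = 32 assignments to the other variables satisfy what remains.
With x6 = False, by the same count on the reduced clause set, 2 assignments work.
(One model: x1=F, x2=F, x3=F, x4=F, x5=T, x6=F.)
Total: 0 + 2 = 2.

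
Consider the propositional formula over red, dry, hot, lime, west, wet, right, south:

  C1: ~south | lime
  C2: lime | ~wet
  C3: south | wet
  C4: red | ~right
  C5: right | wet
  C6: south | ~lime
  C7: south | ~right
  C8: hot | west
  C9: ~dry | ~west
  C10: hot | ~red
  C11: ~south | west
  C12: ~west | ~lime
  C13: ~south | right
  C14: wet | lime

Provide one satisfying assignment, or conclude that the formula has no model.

UNSATISFIABLE

Case south = 0:
From the singleton clause (wet), wet = 1.
From the singleton clause (lime), lime = 1.
That conflicts with the unit clause (~lime).
Backtrack on south: now try south = 1.
From the singleton clause (lime), lime = 1.
From the singleton clause (west), west = 1.
That conflicts with the unit clause (~west).
Either choice for south ends in contradiction.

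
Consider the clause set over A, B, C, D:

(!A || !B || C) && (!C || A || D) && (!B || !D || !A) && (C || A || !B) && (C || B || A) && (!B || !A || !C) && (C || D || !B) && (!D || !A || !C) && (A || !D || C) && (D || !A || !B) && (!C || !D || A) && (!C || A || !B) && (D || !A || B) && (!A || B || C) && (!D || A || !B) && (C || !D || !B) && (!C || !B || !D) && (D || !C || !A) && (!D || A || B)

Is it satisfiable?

Try A = false.
Try C = false.
From the singleton clause (!B), B = false.
But (B) is also a unit clause — contradiction.
Backtrack on C: now try C = true.
From the singleton clause (D), D = true.
But (!D) is also a unit clause — contradiction.
Both values of C lead to a conflict.
Backtrack on A: now try A = true.
Try B = false.
From the singleton clause (D), D = true.
From the singleton clause (!C), C = false.
But (C) is also a unit clause — contradiction.
Backtrack on B: now try B = true.
From the singleton clause (C), C = true.
But (!C) is also a unit clause — contradiction.
Both values of B lead to a conflict.
Both values of A lead to a conflict.
No assignment satisfies every clause.

No, unsatisfiable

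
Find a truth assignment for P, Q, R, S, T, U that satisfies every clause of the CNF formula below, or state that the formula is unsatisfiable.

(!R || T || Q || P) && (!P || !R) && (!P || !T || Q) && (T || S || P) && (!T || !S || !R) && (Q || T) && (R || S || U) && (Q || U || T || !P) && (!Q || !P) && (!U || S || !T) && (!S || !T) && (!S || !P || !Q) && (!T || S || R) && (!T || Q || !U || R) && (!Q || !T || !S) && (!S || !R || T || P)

Case P = false:
Case T = false:
Unit clause (S) forces S = true.
Unit clause (Q) forces Q = true.
Unit clause (!R) forces R = false.
No clause remains; U is free.

P ↦ false; Q ↦ true; R ↦ false; S ↦ true; T ↦ false; U ↦ true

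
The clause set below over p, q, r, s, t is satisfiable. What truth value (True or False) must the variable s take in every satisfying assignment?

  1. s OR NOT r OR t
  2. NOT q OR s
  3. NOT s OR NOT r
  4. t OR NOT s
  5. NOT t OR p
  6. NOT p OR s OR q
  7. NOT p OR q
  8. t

True

Suppose s = false.
The clause (NOT q) is unit, so q = false.
The clause (NOT p) is unit, so p = false.
The clause (NOT t) is unit, so t = false.
That conflicts with the unit clause (t).
So every satisfying assignment has s = True.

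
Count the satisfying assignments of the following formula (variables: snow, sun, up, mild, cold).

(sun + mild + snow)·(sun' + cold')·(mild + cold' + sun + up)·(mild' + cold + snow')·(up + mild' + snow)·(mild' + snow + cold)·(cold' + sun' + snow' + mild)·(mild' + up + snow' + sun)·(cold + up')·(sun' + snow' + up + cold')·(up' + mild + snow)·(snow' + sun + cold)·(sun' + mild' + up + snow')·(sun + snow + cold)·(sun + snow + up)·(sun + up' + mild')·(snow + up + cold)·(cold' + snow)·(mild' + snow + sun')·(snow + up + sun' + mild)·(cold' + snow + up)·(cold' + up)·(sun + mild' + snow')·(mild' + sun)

There are 2^5 = 32 truth assignments over (snow, sun, up, mild, cold).
Split on mild. With mild = 1, the clauses containing mild are satisfied and mild' drops from the rest; 0 of the 2^4 = 16 assignments to the other variables satisfy what remains.
With mild = 0, by the same count on the reduced clause set, 2 assignments work.
Total: 0 + 2 = 2.

2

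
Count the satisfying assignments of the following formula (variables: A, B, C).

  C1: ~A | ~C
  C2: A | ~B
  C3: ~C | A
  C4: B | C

There are 2^3 = 8 truth assignments over (A, B, C).
Check each against the 4 clauses (columns in the order A, B, C):
  F F F  ✗ fails (B | C)
  F F T  ✗ fails (~C | A)
  F T F  ✗ fails (A | ~B)
  F T T  ✗ fails (A | ~B)
  T F F  ✗ fails (B | C)
  T F T  ✗ fails (~A | ~C)
  T T F  ✓ satisfies all
  T T T  ✗ fails (~A | ~C)
1 of the 8 rows is a model.

1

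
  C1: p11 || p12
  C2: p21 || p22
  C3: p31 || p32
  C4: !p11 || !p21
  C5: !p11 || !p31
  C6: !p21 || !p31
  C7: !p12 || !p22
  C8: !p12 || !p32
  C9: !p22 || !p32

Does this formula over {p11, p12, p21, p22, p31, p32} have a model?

No

Suppose p11 = true.
(!p21) alone gives p21 = false.
(p22) alone gives p22 = true.
(!p31) alone gives p31 = false.
(p32) alone gives p32 = true.
Now (!p32) is unsatisfied and unit — conflict.
So p11 must be the other value — set p11 = false.
(p12) alone gives p12 = true.
(!p22) alone gives p22 = false.
(p21) alone gives p21 = true.
(!p31) alone gives p31 = false.
(p32) alone gives p32 = true.
Now (!p32) is unsatisfied and unit — conflict.
Neither p11 = true nor p11 = false works.
No assignment satisfies every clause.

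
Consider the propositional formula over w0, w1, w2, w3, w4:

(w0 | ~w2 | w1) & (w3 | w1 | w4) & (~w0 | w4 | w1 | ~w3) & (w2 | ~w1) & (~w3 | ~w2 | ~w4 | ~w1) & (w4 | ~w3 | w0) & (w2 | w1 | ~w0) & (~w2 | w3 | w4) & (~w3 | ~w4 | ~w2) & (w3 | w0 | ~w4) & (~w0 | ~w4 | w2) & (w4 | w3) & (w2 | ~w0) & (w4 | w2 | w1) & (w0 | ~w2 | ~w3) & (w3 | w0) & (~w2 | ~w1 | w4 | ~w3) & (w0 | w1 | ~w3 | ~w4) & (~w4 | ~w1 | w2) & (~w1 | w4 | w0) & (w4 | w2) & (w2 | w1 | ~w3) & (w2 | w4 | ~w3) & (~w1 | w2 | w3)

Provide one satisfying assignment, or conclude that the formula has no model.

Suppose w2 = 1.
Suppose w0 = 1.
Suppose w3 = 0.
(w4) alone gives w4 = 1.
No clause remains; w1 is free.

w0=1, w1=1, w2=1, w3=0, w4=1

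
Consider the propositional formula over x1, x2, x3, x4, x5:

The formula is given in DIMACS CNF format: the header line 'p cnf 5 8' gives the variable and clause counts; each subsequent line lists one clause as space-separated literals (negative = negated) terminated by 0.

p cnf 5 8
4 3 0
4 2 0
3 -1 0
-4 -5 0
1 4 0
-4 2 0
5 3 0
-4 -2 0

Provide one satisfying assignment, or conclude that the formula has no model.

x1=True, x2=True, x3=True, x4=False, x5=False

Branch on x4: set x4 = False.
The clause (x3) is unit, so x3 = True.
The clause (x2) is unit, so x2 = True.
The clause (x1) is unit, so x1 = True.
Every clause is now satisfied; x5 is unconstrained.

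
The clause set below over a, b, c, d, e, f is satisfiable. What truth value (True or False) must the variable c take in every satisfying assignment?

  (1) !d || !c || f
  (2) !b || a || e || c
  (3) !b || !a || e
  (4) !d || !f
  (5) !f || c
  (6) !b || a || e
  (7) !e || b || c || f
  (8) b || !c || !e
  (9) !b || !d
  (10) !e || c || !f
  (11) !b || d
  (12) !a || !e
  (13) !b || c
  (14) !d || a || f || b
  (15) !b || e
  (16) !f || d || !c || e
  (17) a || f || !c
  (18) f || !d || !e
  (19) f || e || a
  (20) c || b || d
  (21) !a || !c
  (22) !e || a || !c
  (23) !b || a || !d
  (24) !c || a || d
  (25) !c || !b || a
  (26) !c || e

False

Suppose c = true.
Unit clause (!a) forces a = false.
Unit clause (f) forces f = true.
Unit clause (!d) forces d = false.
That conflicts with the unit clause (d).
So every satisfying assignment has c = False.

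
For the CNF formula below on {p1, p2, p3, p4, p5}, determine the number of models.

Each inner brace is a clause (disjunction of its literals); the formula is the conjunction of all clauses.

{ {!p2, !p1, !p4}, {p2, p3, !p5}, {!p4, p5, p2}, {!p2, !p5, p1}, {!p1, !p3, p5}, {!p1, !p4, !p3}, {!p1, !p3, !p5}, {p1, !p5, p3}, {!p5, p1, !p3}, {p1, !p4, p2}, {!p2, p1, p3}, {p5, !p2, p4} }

There are 2^5 = 32 truth assignments over (p1, p2, p3, p4, p5).
Split on p1. With p1 = true, the clauses containing p1 are satisfied and !p1 drops from the rest; 2 of the 2^4 = 16 assignments to the other variables satisfy what remains.
With p1 = false, by the same count on the reduced clause set, 3 assignments work.
(One model: p1=F, p2=F, p3=F, p4=F, p5=F.)
Total: 2 + 3 = 5.

5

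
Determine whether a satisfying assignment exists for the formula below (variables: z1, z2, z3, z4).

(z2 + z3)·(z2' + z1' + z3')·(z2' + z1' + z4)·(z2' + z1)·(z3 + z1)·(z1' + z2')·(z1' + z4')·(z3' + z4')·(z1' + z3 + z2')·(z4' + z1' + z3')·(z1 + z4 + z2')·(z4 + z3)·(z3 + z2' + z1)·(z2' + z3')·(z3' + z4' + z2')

Try z2 = 0.
The clause (z3) is unit, so z3 = 1.
The clause (z4') is unit, so z4 = 0.
Every clause is now satisfied; z1 is unconstrained.
A satisfying assignment: z1=0,  z2=0,  z3=1,  z4=0.

Yes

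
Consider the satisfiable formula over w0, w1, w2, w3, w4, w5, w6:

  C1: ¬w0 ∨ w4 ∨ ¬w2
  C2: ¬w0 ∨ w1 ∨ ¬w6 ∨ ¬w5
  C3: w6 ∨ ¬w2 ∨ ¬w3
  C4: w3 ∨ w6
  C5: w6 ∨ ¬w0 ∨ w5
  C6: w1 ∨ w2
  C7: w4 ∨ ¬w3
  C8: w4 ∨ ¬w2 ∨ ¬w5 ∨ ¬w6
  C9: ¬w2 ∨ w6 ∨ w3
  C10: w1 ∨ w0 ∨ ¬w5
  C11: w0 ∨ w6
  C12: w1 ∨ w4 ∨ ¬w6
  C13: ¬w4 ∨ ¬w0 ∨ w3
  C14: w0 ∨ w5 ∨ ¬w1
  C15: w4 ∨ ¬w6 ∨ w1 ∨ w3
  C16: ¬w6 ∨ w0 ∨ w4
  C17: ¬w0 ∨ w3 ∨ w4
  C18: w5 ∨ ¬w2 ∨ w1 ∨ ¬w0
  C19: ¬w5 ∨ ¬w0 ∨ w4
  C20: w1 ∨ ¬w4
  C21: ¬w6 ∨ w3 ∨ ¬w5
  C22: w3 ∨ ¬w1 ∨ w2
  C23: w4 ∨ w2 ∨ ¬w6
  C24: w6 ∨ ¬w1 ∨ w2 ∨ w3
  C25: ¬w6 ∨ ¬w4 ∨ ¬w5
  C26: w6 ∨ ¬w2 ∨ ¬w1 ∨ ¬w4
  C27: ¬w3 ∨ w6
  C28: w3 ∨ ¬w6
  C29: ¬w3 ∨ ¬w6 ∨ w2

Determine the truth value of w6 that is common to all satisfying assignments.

True

Suppose w6 = False.
Unit clause (w3) forces w3 = True.
Now (¬w3) is unsatisfied and unit — conflict.
So every satisfying assignment has w6 = True.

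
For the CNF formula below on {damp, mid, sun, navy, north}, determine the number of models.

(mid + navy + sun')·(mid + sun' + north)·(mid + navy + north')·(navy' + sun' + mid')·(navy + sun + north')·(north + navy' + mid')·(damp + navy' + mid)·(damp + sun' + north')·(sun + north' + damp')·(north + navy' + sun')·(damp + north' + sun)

9

There are 2^5 = 32 truth assignments over (damp, mid, sun, navy, north).
Split on sun. With sun = 1, the clauses containing sun are satisfied and sun' drops from the rest; 4 of the 2^4 = 16 assignments to the other variables satisfy what remains.
With sun = 0, by the same count on the reduced clause set, 5 assignments work.
(One model: damp=F, mid=F, sun=F, navy=F, north=F.)
Total: 4 + 5 = 9.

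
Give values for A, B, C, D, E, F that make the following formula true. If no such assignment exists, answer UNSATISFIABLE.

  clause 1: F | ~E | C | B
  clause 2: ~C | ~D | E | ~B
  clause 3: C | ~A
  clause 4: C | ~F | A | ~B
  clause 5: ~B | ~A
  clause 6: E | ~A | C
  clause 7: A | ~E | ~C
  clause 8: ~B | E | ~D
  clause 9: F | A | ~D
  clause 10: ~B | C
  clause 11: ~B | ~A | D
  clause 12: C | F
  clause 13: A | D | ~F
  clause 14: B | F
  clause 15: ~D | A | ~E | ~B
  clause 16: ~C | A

Suppose C = 0.
(~A) alone gives A = 0.
(~B) alone gives B = 0.
(F) alone gives F = 1.
(D) alone gives D = 1.
All clauses hold; E can take either value.

A: 0, B: 0, C: 0, D: 1, E: 1, F: 1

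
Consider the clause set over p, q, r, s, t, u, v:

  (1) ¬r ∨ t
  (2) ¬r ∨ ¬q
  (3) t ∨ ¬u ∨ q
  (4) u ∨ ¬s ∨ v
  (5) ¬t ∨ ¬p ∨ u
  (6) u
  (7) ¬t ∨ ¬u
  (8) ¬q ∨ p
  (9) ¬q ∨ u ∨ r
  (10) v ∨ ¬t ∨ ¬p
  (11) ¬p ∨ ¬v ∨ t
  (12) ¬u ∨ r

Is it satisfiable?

(u) alone gives u = True.
(¬t) alone gives t = False.
(¬r) alone gives r = False.
That conflicts with the unit clause (r).
No assignment satisfies every clause.

Unsatisfiable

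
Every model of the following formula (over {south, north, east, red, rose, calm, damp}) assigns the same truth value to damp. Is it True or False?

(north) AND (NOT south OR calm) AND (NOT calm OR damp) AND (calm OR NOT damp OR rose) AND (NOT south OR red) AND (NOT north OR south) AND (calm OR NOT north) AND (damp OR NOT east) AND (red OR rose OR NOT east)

True

Suppose damp = false.
From the singleton clause (north), north = true.
From the singleton clause (NOT calm), calm = false.
But (calm) is also a unit clause — contradiction.
So every satisfying assignment has damp = True.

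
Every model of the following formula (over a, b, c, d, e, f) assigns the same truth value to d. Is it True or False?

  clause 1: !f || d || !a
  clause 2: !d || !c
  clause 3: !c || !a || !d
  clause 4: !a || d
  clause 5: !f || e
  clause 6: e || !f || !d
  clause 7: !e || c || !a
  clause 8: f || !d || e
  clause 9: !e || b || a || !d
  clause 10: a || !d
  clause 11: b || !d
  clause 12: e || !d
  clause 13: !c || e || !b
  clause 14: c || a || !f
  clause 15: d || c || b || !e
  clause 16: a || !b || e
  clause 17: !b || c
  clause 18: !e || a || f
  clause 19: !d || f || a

Suppose d = true.
From the singleton clause (!c), c = false.
From the singleton clause (a), a = true.
From the singleton clause (!e), e = false.
That conflicts with the unit clause (e).
So every satisfying assignment has d = False.

False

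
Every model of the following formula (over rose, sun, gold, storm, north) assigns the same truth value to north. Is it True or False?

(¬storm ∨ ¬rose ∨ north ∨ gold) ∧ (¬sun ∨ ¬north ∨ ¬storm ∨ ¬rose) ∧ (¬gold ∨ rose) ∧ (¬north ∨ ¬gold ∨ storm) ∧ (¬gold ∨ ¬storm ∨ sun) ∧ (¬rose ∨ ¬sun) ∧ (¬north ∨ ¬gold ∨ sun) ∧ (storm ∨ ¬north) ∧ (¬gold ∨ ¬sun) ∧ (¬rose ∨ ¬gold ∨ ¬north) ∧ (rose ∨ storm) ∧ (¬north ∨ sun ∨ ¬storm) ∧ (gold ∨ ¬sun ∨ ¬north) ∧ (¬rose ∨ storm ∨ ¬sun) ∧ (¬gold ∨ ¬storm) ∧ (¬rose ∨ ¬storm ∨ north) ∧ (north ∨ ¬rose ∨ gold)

False

Suppose north = True.
From the singleton clause (storm), storm = True.
From the singleton clause (sun), sun = True.
From the singleton clause (¬rose), rose = False.
From the singleton clause (¬gold), gold = False.
That conflicts with the unit clause (gold).
So every satisfying assignment has north = False.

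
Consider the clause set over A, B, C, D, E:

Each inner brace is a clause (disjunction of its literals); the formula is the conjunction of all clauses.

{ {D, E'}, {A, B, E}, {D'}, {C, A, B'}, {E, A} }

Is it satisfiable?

Yes, satisfiable

The clause (D') is unit, so D = 0.
The clause (E') is unit, so E = 0.
The clause (A) is unit, so A = 1.
Every clause is now satisfied; B, C are unconstrained.
A satisfying assignment: A ↦ 1,  B ↦ 0,  C ↦ 1,  D ↦ 0,  E ↦ 0.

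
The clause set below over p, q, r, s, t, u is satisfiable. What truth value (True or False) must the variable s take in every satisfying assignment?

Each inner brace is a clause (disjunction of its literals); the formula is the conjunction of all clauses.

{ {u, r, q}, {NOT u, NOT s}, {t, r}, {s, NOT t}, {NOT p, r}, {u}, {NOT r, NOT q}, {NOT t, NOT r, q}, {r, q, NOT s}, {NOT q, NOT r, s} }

False

Suppose s = true.
The clause (NOT u) is unit, so u = false.
But (u) is also a unit clause — contradiction.
So every satisfying assignment has s = False.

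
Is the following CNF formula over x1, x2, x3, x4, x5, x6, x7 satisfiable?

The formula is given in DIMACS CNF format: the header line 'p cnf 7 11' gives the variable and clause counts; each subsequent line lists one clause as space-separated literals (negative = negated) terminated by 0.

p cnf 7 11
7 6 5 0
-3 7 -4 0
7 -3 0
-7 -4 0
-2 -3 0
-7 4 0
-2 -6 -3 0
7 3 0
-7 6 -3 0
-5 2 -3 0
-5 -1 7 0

Try x7 = True.
Unit clause (¬x4) forces x4 = False.
That conflicts with the unit clause (x4).
Undo x7 and try x7 = False.
Unit clause (¬x3) forces x3 = False.
That conflicts with the unit clause (x3).
Both values of x7 lead to a conflict.
No assignment satisfies every clause.

No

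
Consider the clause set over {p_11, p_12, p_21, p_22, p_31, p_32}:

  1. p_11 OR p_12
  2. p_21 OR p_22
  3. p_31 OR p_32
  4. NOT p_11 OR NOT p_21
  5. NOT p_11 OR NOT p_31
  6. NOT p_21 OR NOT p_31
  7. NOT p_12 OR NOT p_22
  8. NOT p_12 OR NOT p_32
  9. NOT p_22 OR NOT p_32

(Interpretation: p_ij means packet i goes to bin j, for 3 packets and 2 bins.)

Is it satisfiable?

No

Branch on p_11: set p_11 = true.
(NOT p_21) alone gives p_21 = false.
(p_22) alone gives p_22 = true.
(NOT p_31) alone gives p_31 = false.
(p_32) alone gives p_32 = true.
Now (NOT p_32) is unsatisfied and unit — conflict.
Undo p_11 and try p_11 = false.
(p_12) alone gives p_12 = true.
(NOT p_22) alone gives p_22 = false.
(p_21) alone gives p_21 = true.
(NOT p_31) alone gives p_31 = false.
(p_32) alone gives p_32 = true.
Now (NOT p_32) is unsatisfied and unit — conflict.
Neither p_11 = true nor p_11 = false works.
No assignment satisfies every clause.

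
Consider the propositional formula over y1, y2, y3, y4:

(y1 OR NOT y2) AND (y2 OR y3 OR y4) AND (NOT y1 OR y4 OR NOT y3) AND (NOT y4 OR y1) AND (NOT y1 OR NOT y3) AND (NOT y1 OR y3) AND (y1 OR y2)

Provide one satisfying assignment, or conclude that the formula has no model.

UNSATISFIABLE

Branch on y1: set y1 = true.
(NOT y3) alone gives y3 = false.
That conflicts with the unit clause (y3).
That branch fails; take y1 = false instead.
(NOT y2) alone gives y2 = false.
That conflicts with the unit clause (y2).
Neither y1 = true nor y1 = false works.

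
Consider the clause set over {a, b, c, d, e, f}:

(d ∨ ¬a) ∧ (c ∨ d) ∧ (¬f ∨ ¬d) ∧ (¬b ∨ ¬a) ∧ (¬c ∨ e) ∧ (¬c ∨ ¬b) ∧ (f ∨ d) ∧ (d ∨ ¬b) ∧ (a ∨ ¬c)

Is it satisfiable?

Satisfiable

Case d = True:
Unit clause (¬f) forces f = False.
Case b = True:
Unit clause (¬a) forces a = False.
Unit clause (¬c) forces c = False.
All clauses hold; e can take either value.
A satisfying assignment: a=False,  b=True,  c=False,  d=True,  e=False,  f=False.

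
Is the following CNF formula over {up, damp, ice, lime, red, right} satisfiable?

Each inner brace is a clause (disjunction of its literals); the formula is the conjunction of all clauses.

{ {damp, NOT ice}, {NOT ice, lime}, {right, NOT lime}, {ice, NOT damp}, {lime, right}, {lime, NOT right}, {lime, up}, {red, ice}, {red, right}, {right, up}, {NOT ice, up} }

Case damp = false:
(NOT ice) alone gives ice = false.
(red) alone gives red = true.
Case right = true:
(lime) alone gives lime = true.
All clauses hold; up can take either value.
A satisfying assignment: up ↦ false; damp ↦ false; ice ↦ false; lime ↦ true; red ↦ true; right ↦ true.

Yes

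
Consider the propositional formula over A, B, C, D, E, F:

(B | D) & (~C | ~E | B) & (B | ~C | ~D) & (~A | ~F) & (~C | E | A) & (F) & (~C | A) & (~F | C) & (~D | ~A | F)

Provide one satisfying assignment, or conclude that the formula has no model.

UNSATISFIABLE

From the singleton clause (F), F = 1.
From the singleton clause (~A), A = 0.
From the singleton clause (~C), C = 0.
Now (C) is unsatisfied and unit — conflict.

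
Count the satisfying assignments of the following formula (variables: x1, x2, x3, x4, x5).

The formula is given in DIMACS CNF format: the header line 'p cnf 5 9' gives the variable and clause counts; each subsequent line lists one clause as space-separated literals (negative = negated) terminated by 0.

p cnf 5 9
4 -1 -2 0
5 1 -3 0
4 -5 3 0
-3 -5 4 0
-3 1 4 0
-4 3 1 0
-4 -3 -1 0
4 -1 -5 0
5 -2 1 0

There are 2^5 = 32 truth assignments over (x1, x2, x3, x4, x5).
Split on x2. With x2 = True, the clauses containing x2 are satisfied and ¬x2 drops from the rest; 3 of the 2^4 = 16 assignments to the other variables satisfy what remains.
With x2 = False, by the same count on the reduced clause set, 6 assignments work.
(One model: x1=F, x2=F, x3=F, x4=F, x5=F.)
Total: 3 + 6 = 9.

9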